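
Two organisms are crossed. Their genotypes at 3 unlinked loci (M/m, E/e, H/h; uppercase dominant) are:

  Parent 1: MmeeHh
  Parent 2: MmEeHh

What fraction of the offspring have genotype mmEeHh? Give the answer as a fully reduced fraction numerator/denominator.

P(mmEeHh) = 1/16

MmeeHh gametes: MeH×2, Meh×2, meH×2, meh×2
MmEeHh gametes: MEH×1, MEh×1, MeH×1, Meh×1, mEH×1, mEh×1, meH×1, meh×1
MmeeHh×MmEeHh grid (8·8=64): MMEeHH=2 MMEeHh=4 MMEehh=2 MMeeHH=2 MMeeHh=4 MMeehh=2 MmEeHH=4 MmEeHh=8 MmEehh=4 MmeeHH=4 MmeeHh=8 Mmeehh=4 mmEeHH=2 mmEeHh=4 mmEehh=2 mmeeHH=2 mmeeHh=4 mmeehh=2
mmEeHh hits 4/64; gcd=4; 4÷4/64÷4 = 1/16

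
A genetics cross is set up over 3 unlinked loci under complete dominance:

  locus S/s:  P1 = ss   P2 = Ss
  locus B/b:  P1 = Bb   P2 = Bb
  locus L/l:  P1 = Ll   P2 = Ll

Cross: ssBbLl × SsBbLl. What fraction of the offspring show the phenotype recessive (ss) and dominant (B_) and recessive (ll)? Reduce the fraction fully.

P(ss B_ ll) = 3/32

ssBbLl gametes: sBL×2, sBl×2, sbL×2, sbl×2
SsBbLl gametes: SBL×1, SBl×1, SbL×1, Sbl×1, sBL×1, sBl×1, sbL×1, sbl×1
ssBbLl×SsBbLl grid (8·8=64): SsBBLL=2 SsBBLl=4 SsBBll=2 SsBbLL=4 SsBbLl=8 SsBbll=4 SsbbLL=2 SsbbLl=4 Ssbbll=2 ssBBLL=2 ssBBLl=4 ssBBll=2 ssBbLL=4 ssBbLl=8 ssBbll=4 ssbbLL=2 ssbbLl=4 ssbbll=2
ss B_ ll hits 6/64; gcd=2; 6÷2/64÷2 = 3/32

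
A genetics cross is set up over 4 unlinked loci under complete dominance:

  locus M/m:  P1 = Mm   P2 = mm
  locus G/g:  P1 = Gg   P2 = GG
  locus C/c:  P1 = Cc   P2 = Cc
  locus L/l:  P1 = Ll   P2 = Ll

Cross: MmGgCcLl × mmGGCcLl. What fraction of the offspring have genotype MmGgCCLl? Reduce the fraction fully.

MmGgCcLl gametes: MGCL×1, MGCl×1, MGcL×1, MGcl×1, MgCL×1, MgCl×1, MgcL×1, Mgcl×1, mGCL×1, mGCl×1, mGcL×1, mGcl×1, mgCL×1, mgCl×1, mgcL×1, mgcl×1
mmGGCcLl gametes: mGCL×4, mGCl×4, mGcL×4, mGcl×4
MmGgCcLl×mmGGCcLl grid (16·16=256): MmGGCCLL=4 MmGGCCLl=8 MmGGCCll=4 MmGGCcLL=8 MmGGCcLl=16 MmGGCcll=8 MmGGccLL=4 MmGGccLl=8 MmGGccll=4 MmGgCCLL=4 MmGgCCLl=8 MmGgCCll=4 MmGgCcLL=8 MmGgCcLl=16 MmGgCcll=8 MmGgccLL=4 MmGgccLl=8 MmGgccll=4 mmGGCCLL=4 mmGGCCLl=8 mmGGCCll=4 mmGGCcLL=8 mmGGCcLl=16 mmGGCcll=8 mmGGccLL=4 mmGGccLl=8 mmGGccll=4 mmGgCCLL=4 mmGgCCLl=8 mmGgCCll=4 mmGgCcLL=8 mmGgCcLl=16 mmGgCcll=8 mmGgccLL=4 mmGgccLl=8 mmGgccll=4
MmGgCCLl hits 8/256; gcd=8; 8÷8/256÷8 = 1/32

P(MmGgCCLl) = 1/32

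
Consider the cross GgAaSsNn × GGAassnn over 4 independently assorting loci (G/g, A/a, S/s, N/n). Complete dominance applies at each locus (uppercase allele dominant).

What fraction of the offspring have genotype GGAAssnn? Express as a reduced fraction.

P(GGAAssnn) = 1/32

GgAaSsNn gametes: GASN×1, GASn×1, GAsN×1, GAsn×1, GaSN×1, GaSn×1, GasN×1, Gasn×1, gASN×1, gASn×1, gAsN×1, gAsn×1, gaSN×1, gaSn×1, gasN×1, gasn×1
GGAassnn gametes: GAsn×8, Gasn×8
GgAaSsNn×GGAassnn grid (16·16=256): GGAASsNn=8 GGAASsnn=8 GGAAssNn=8 GGAAssnn=8 GGAaSsNn=16 GGAaSsnn=16 GGAassNn=16 GGAassnn=16 GGaaSsNn=8 GGaaSsnn=8 GGaassNn=8 GGaassnn=8 GgAASsNn=8 GgAASsnn=8 GgAAssNn=8 GgAAssnn=8 GgAaSsNn=16 GgAaSsnn=16 GgAassNn=16 GgAassnn=16 GgaaSsNn=8 GgaaSsnn=8 GgaassNn=8 Ggaassnn=8
GGAAssnn hits 8/256; gcd=8; 8÷8/256÷8 = 1/32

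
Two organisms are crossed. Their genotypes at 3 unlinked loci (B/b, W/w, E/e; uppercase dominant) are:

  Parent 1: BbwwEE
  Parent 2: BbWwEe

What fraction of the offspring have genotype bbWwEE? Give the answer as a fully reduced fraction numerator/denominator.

BbwwEE gametes: BwE×4, bwE×4
BbWwEe gametes: BWE×1, BWe×1, BwE×1, Bwe×1, bWE×1, bWe×1, bwE×1, bwe×1
BbwwEE×BbWwEe grid (8·8=64): BBWwEE=4 BBWwEe=4 BBwwEE=4 BBwwEe=4 BbWwEE=8 BbWwEe=8 BbwwEE=8 BbwwEe=8 bbWwEE=4 bbWwEe=4 bbwwEE=4 bbwwEe=4
bbWwEE hits 4/64; gcd=4; 4÷4/64÷4 = 1/16

P(bbWwEE) = 1/16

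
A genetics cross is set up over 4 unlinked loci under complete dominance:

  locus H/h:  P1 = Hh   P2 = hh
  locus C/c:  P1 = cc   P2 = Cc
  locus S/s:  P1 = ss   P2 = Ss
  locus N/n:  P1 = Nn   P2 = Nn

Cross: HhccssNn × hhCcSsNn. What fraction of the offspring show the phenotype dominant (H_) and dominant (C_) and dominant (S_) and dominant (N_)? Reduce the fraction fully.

HhccssNn gametes: HcsN×4, Hcsn×4, hcsN×4, hcsn×4
hhCcSsNn gametes: hCSN×2, hCSn×2, hCsN×2, hCsn×2, hcSN×2, hcSn×2, hcsN×2, hcsn×2
HhccssNn×hhCcSsNn grid (16·16=256): HhCcSsNN=8 HhCcSsNn=16 HhCcSsnn=8 HhCcssNN=8 HhCcssNn=16 HhCcssnn=8 HhccSsNN=8 HhccSsNn=16 HhccSsnn=8 HhccssNN=8 HhccssNn=16 Hhccssnn=8 hhCcSsNN=8 hhCcSsNn=16 hhCcSsnn=8 hhCcssNN=8 hhCcssNn=16 hhCcssnn=8 hhccSsNN=8 hhccSsNn=16 hhccSsnn=8 hhccssNN=8 hhccssNn=16 hhccssnn=8
H_ C_ S_ N_ hits 24/256; gcd=8; 24÷8/256÷8 = 3/32

P(H_ C_ S_ N_) = 3/32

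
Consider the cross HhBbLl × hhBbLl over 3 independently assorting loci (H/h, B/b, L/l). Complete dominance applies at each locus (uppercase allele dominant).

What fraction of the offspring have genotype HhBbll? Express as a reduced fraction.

HhBbLl gametes: HBL×1, HBl×1, HbL×1, Hbl×1, hBL×1, hBl×1, hbL×1, hbl×1
hhBbLl gametes: hBL×2, hBl×2, hbL×2, hbl×2
HhBbLl×hhBbLl grid (8·8=64): HhBBLL=2 HhBBLl=4 HhBBll=2 HhBbLL=4 HhBbLl=8 HhBbll=4 HhbbLL=2 HhbbLl=4 Hhbbll=2 hhBBLL=2 hhBBLl=4 hhBBll=2 hhBbLL=4 hhBbLl=8 hhBbll=4 hhbbLL=2 hhbbLl=4 hhbbll=2
HhBbll hits 4/64; gcd=4; 4÷4/64÷4 = 1/16

P(HhBbll) = 1/16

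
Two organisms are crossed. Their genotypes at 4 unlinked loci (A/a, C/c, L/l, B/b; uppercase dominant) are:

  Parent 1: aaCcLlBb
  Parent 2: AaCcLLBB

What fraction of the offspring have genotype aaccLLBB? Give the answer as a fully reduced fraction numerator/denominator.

aaCcLlBb gametes: aCLB×2, aCLb×2, aClB×2, aClb×2, acLB×2, acLb×2, aclB×2, aclb×2
AaCcLLBB gametes: ACLB×4, AcLB×4, aCLB×4, acLB×4
aaCcLlBb×AaCcLLBB grid (16·16=256): AaCCLLBB=8 AaCCLLBb=8 AaCCLlBB=8 AaCCLlBb=8 AaCcLLBB=16 AaCcLLBb=16 AaCcLlBB=16 AaCcLlBb=16 AaccLLBB=8 AaccLLBb=8 AaccLlBB=8 AaccLlBb=8 aaCCLLBB=8 aaCCLLBb=8 aaCCLlBB=8 aaCCLlBb=8 aaCcLLBB=16 aaCcLLBb=16 aaCcLlBB=16 aaCcLlBb=16 aaccLLBB=8 aaccLLBb=8 aaccLlBB=8 aaccLlBb=8
aaccLLBB hits 8/256; gcd=8; 8÷8/256÷8 = 1/32

P(aaccLLBB) = 1/32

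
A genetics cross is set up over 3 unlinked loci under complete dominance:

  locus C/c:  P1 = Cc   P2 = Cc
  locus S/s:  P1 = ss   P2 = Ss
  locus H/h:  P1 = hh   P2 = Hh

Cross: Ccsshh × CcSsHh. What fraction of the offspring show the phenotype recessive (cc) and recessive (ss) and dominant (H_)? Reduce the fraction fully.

Ccsshh gametes: Csh×4, csh×4
CcSsHh gametes: CSH×1, CSh×1, CsH×1, Csh×1, cSH×1, cSh×1, csH×1, csh×1
Ccsshh×CcSsHh grid (8·8=64): CCSsHh=4 CCSshh=4 CCssHh=4 CCsshh=4 CcSsHh=8 CcSshh=8 CcssHh=8 Ccsshh=8 ccSsHh=4 ccSshh=4 ccssHh=4 ccsshh=4
cc ss H_ hits 4/64; gcd=4; 4÷4/64÷4 = 1/16

P(cc ss H_) = 1/16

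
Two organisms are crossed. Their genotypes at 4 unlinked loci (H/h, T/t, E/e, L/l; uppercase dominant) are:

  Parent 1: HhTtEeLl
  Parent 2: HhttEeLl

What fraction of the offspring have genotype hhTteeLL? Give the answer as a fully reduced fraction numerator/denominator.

P(hhTteeLL) = 1/128

HhTtEeLl gametes: HTEL×1, HTEl×1, HTeL×1, HTel×1, HtEL×1, HtEl×1, HteL×1, Htel×1, hTEL×1, hTEl×1, hTeL×1, hTel×1, htEL×1, htEl×1, hteL×1, htel×1
HhttEeLl gametes: HtEL×2, HtEl×2, HteL×2, Htel×2, htEL×2, htEl×2, hteL×2, htel×2
HhTtEeLl×HhttEeLl grid (16·16=256): HHTtEELL=2 HHTtEELl=4 HHTtEEll=2 HHTtEeLL=4 HHTtEeLl=8 HHTtEell=4 HHTteeLL=2 HHTteeLl=4 HHTteell=2 HHttEELL=2 HHttEELl=4 HHttEEll=2 HHttEeLL=4 HHttEeLl=8 HHttEell=4 HHtteeLL=2 HHtteeLl=4 HHtteell=2 HhTtEELL=4 HhTtEELl=8 HhTtEEll=4 HhTtEeLL=8 HhTtEeLl=16 HhTtEell=8 HhTteeLL=4 HhTteeLl=8 HhTteell=4 HhttEELL=4 HhttEELl=8 HhttEEll=4 HhttEeLL=8 HhttEeLl=16 HhttEell=8 HhtteeLL=4 HhtteeLl=8 Hhtteell=4 hhTtEELL=2 hhTtEELl=4 hhTtEEll=2 hhTtEeLL=4 hhTtEeLl=8 hhTtEell=4 hhTteeLL=2 hhTteeLl=4 hhTteell=2 hhttEELL=2 hhttEELl=4 hhttEEll=2 hhttEeLL=4 hhttEeLl=8 hhttEell=4 hhtteeLL=2 hhtteeLl=4 hhtteell=2
hhTteeLL hits 2/256; gcd=2; 2÷2/256÷2 = 1/128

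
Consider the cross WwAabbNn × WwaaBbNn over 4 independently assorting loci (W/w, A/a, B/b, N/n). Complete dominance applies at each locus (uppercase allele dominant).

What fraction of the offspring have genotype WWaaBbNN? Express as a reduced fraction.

P(WWaaBbNN) = 1/64

WwAabbNn gametes: WAbN×2, WAbn×2, WabN×2, Wabn×2, wAbN×2, wAbn×2, wabN×2, wabn×2
WwaaBbNn gametes: WaBN×2, WaBn×2, WabN×2, Wabn×2, waBN×2, waBn×2, wabN×2, wabn×2
WwAabbNn×WwaaBbNn grid (16·16=256): WWAaBbNN=4 WWAaBbNn=8 WWAaBbnn=4 WWAabbNN=4 WWAabbNn=8 WWAabbnn=4 WWaaBbNN=4 WWaaBbNn=8 WWaaBbnn=4 WWaabbNN=4 WWaabbNn=8 WWaabbnn=4 WwAaBbNN=8 WwAaBbNn=16 WwAaBbnn=8 WwAabbNN=8 WwAabbNn=16 WwAabbnn=8 WwaaBbNN=8 WwaaBbNn=16 WwaaBbnn=8 WwaabbNN=8 WwaabbNn=16 Wwaabbnn=8 wwAaBbNN=4 wwAaBbNn=8 wwAaBbnn=4 wwAabbNN=4 wwAabbNn=8 wwAabbnn=4 wwaaBbNN=4 wwaaBbNn=8 wwaaBbnn=4 wwaabbNN=4 wwaabbNn=8 wwaabbnn=4
WWaaBbNN hits 4/256; gcd=4; 4÷4/256÷4 = 1/64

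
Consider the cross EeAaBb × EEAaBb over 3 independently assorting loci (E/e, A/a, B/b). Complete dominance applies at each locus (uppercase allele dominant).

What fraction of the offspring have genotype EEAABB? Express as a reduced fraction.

EeAaBb gametes: EAB×1, EAb×1, EaB×1, Eab×1, eAB×1, eAb×1, eaB×1, eab×1
EEAaBb gametes: EAB×2, EAb×2, EaB×2, Eab×2
EeAaBb×EEAaBb grid (8·8=64): EEAABB=2 EEAABb=4 EEAAbb=2 EEAaBB=4 EEAaBb=8 EEAabb=4 EEaaBB=2 EEaaBb=4 EEaabb=2 EeAABB=2 EeAABb=4 EeAAbb=2 EeAaBB=4 EeAaBb=8 EeAabb=4 EeaaBB=2 EeaaBb=4 Eeaabb=2
EEAABB hits 2/64; gcd=2; 2÷2/64÷2 = 1/32

P(EEAABB) = 1/32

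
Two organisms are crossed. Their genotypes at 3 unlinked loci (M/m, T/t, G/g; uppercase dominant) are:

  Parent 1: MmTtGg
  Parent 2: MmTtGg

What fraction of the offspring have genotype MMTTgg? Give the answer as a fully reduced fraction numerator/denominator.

MmTtGg gametes: MTG×1, MTg×1, MtG×1, Mtg×1, mTG×1, mTg×1, mtG×1, mtg×1
MmTtGg gametes: MTG×1, MTg×1, MtG×1, Mtg×1, mTG×1, mTg×1, mtG×1, mtg×1
MmTtGg×MmTtGg grid (8·8=64): MMTTGG=1 MMTTGg=2 MMTTgg=1 MMTtGG=2 MMTtGg=4 MMTtgg=2 MMttGG=1 MMttGg=2 MMttgg=1 MmTTGG=2 MmTTGg=4 MmTTgg=2 MmTtGG=4 MmTtGg=8 MmTtgg=4 MmttGG=2 MmttGg=4 Mmttgg=2 mmTTGG=1 mmTTGg=2 mmTTgg=1 mmTtGG=2 mmTtGg=4 mmTtgg=2 mmttGG=1 mmttGg=2 mmttgg=1
MMTTgg hits 1/64; gcd=1; 1÷1/64÷1 = 1/64

P(MMTTgg) = 1/64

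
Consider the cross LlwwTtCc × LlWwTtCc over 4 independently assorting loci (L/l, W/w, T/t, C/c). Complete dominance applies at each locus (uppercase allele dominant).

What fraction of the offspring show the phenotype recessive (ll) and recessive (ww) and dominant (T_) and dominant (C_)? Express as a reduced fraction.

P(ll ww T_ C_) = 9/128

LlwwTtCc gametes: LwTC×2, LwTc×2, LwtC×2, Lwtc×2, lwTC×2, lwTc×2, lwtC×2, lwtc×2
LlWwTtCc gametes: LWTC×1, LWTc×1, LWtC×1, LWtc×1, LwTC×1, LwTc×1, LwtC×1, Lwtc×1, lWTC×1, lWTc×1, lWtC×1, lWtc×1, lwTC×1, lwTc×1, lwtC×1, lwtc×1
LlwwTtCc×LlWwTtCc grid (16·16=256): LLWwTTCC=2 LLWwTTCc=4 LLWwTTcc=2 LLWwTtCC=4 LLWwTtCc=8 LLWwTtcc=4 LLWwttCC=2 LLWwttCc=4 LLWwttcc=2 LLwwTTCC=2 LLwwTTCc=4 LLwwTTcc=2 LLwwTtCC=4 LLwwTtCc=8 LLwwTtcc=4 LLwwttCC=2 LLwwttCc=4 LLwwttcc=2 LlWwTTCC=4 LlWwTTCc=8 LlWwTTcc=4 LlWwTtCC=8 LlWwTtCc=16 LlWwTtcc=8 LlWwttCC=4 LlWwttCc=8 LlWwttcc=4 LlwwTTCC=4 LlwwTTCc=8 LlwwTTcc=4 LlwwTtCC=8 LlwwTtCc=16 LlwwTtcc=8 LlwwttCC=4 LlwwttCc=8 Llwwttcc=4 llWwTTCC=2 llWwTTCc=4 llWwTTcc=2 llWwTtCC=4 llWwTtCc=8 llWwTtcc=4 llWwttCC=2 llWwttCc=4 llWwttcc=2 llwwTTCC=2 llwwTTCc=4 llwwTTcc=2 llwwTtCC=4 llwwTtCc=8 llwwTtcc=4 llwwttCC=2 llwwttCc=4 llwwttcc=2
ll ww T_ C_ hits 18/256; gcd=2; 18÷2/256÷2 = 9/128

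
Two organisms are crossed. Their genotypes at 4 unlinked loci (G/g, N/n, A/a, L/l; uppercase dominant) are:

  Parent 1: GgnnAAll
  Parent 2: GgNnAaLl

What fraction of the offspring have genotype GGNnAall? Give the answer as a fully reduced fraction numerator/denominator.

GgnnAAll gametes: GnAl×8, gnAl×8
GgNnAaLl gametes: GNAL×1, GNAl×1, GNaL×1, GNal×1, GnAL×1, GnAl×1, GnaL×1, Gnal×1, gNAL×1, gNAl×1, gNaL×1, gNal×1, gnAL×1, gnAl×1, gnaL×1, gnal×1
GgnnAAll×GgNnAaLl grid (16·16=256): GGNnAALl=8 GGNnAAll=8 GGNnAaLl=8 GGNnAall=8 GGnnAALl=8 GGnnAAll=8 GGnnAaLl=8 GGnnAall=8 GgNnAALl=16 GgNnAAll=16 GgNnAaLl=16 GgNnAall=16 GgnnAALl=16 GgnnAAll=16 GgnnAaLl=16 GgnnAall=16 ggNnAALl=8 ggNnAAll=8 ggNnAaLl=8 ggNnAall=8 ggnnAALl=8 ggnnAAll=8 ggnnAaLl=8 ggnnAall=8
GGNnAall hits 8/256; gcd=8; 8÷8/256÷8 = 1/32

P(GGNnAall) = 1/32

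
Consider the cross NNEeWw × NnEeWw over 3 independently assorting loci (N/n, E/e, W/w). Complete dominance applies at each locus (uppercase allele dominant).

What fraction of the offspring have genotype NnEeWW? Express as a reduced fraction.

NNEeWw gametes: NEW×2, NEw×2, NeW×2, New×2
NnEeWw gametes: NEW×1, NEw×1, NeW×1, New×1, nEW×1, nEw×1, neW×1, new×1
NNEeWw×NnEeWw grid (8·8=64): NNEEWW=2 NNEEWw=4 NNEEww=2 NNEeWW=4 NNEeWw=8 NNEeww=4 NNeeWW=2 NNeeWw=4 NNeeww=2 NnEEWW=2 NnEEWw=4 NnEEww=2 NnEeWW=4 NnEeWw=8 NnEeww=4 NneeWW=2 NneeWw=4 Nneeww=2
NnEeWW hits 4/64; gcd=4; 4÷4/64÷4 = 1/16

P(NnEeWW) = 1/16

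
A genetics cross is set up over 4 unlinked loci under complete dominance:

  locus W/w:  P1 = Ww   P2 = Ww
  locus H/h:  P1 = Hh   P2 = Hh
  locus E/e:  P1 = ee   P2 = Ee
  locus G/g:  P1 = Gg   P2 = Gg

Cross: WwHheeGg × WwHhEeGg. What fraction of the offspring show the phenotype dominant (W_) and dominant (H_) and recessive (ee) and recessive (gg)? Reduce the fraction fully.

WwHheeGg gametes: WHeG×2, WHeg×2, WheG×2, Wheg×2, wHeG×2, wHeg×2, wheG×2, wheg×2
WwHhEeGg gametes: WHEG×1, WHEg×1, WHeG×1, WHeg×1, WhEG×1, WhEg×1, WheG×1, Wheg×1, wHEG×1, wHEg×1, wHeG×1, wHeg×1, whEG×1, whEg×1, wheG×1, wheg×1
WwHheeGg×WwHhEeGg grid (16·16=256): WWHHEeGG=2 WWHHEeGg=4 WWHHEegg=2 WWHHeeGG=2 WWHHeeGg=4 WWHHeegg=2 WWHhEeGG=4 WWHhEeGg=8 WWHhEegg=4 WWHheeGG=4 WWHheeGg=8 WWHheegg=4 WWhhEeGG=2 WWhhEeGg=4 WWhhEegg=2 WWhheeGG=2 WWhheeGg=4 WWhheegg=2 WwHHEeGG=4 WwHHEeGg=8 WwHHEegg=4 WwHHeeGG=4 WwHHeeGg=8 WwHHeegg=4 WwHhEeGG=8 WwHhEeGg=16 WwHhEegg=8 WwHheeGG=8 WwHheeGg=16 WwHheegg=8 WwhhEeGG=4 WwhhEeGg=8 WwhhEegg=4 WwhheeGG=4 WwhheeGg=8 Wwhheegg=4 wwHHEeGG=2 wwHHEeGg=4 wwHHEegg=2 wwHHeeGG=2 wwHHeeGg=4 wwHHeegg=2 wwHhEeGG=4 wwHhEeGg=8 wwHhEegg=4 wwHheeGG=4 wwHheeGg=8 wwHheegg=4 wwhhEeGG=2 wwhhEeGg=4 wwhhEegg=2 wwhheeGG=2 wwhheeGg=4 wwhheegg=2
W_ H_ ee gg hits 18/256; gcd=2; 18÷2/256÷2 = 9/128

P(W_ H_ ee gg) = 9/128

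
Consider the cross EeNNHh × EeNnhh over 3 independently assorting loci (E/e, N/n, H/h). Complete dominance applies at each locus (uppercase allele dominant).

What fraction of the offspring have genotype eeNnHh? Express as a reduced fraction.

EeNNHh gametes: ENH×2, ENh×2, eNH×2, eNh×2
EeNnhh gametes: ENh×2, Enh×2, eNh×2, enh×2
EeNNHh×EeNnhh grid (8·8=64): EENNHh=4 EENNhh=4 EENnHh=4 EENnhh=4 EeNNHh=8 EeNNhh=8 EeNnHh=8 EeNnhh=8 eeNNHh=4 eeNNhh=4 eeNnHh=4 eeNnhh=4
eeNnHh hits 4/64; gcd=4; 4÷4/64÷4 = 1/16

P(eeNnHh) = 1/16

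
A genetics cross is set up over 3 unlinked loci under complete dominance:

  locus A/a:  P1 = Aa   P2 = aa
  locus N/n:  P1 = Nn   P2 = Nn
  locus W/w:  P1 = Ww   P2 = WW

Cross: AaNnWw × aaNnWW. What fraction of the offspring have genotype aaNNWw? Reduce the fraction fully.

P(aaNNWw) = 1/16

AaNnWw gametes: ANW×1, ANw×1, AnW×1, Anw×1, aNW×1, aNw×1, anW×1, anw×1
aaNnWW gametes: aNW×4, anW×4
AaNnWw×aaNnWW grid (8·8=64): AaNNWW=4 AaNNWw=4 AaNnWW=8 AaNnWw=8 AannWW=4 AannWw=4 aaNNWW=4 aaNNWw=4 aaNnWW=8 aaNnWw=8 aannWW=4 aannWw=4
aaNNWw hits 4/64; gcd=4; 4÷4/64÷4 = 1/16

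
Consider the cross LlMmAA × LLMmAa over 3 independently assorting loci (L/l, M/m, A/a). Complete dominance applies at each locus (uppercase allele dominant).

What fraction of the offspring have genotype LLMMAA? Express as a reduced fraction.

P(LLMMAA) = 1/16

LlMmAA gametes: LMA×2, LmA×2, lMA×2, lmA×2
LLMmAa gametes: LMA×2, LMa×2, LmA×2, Lma×2
LlMmAA×LLMmAa grid (8·8=64): LLMMAA=4 LLMMAa=4 LLMmAA=8 LLMmAa=8 LLmmAA=4 LLmmAa=4 LlMMAA=4 LlMMAa=4 LlMmAA=8 LlMmAa=8 LlmmAA=4 LlmmAa=4
LLMMAA hits 4/64; gcd=4; 4÷4/64÷4 = 1/16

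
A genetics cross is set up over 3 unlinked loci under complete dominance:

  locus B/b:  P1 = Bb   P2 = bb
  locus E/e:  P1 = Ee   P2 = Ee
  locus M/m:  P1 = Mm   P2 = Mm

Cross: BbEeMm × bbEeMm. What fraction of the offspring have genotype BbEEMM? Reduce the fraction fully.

P(BbEEMM) = 1/32

BbEeMm gametes: BEM×1, BEm×1, BeM×1, Bem×1, bEM×1, bEm×1, beM×1, bem×1
bbEeMm gametes: bEM×2, bEm×2, beM×2, bem×2
BbEeMm×bbEeMm grid (8·8=64): BbEEMM=2 BbEEMm=4 BbEEmm=2 BbEeMM=4 BbEeMm=8 BbEemm=4 BbeeMM=2 BbeeMm=4 Bbeemm=2 bbEEMM=2 bbEEMm=4 bbEEmm=2 bbEeMM=4 bbEeMm=8 bbEemm=4 bbeeMM=2 bbeeMm=4 bbeemm=2
BbEEMM hits 2/64; gcd=2; 2÷2/64÷2 = 1/32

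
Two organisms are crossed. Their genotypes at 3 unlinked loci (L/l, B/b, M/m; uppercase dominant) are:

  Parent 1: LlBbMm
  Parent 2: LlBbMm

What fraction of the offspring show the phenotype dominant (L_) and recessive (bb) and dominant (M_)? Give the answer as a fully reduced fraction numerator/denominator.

LlBbMm gametes: LBM×1, LBm×1, LbM×1, Lbm×1, lBM×1, lBm×1, lbM×1, lbm×1
LlBbMm gametes: LBM×1, LBm×1, LbM×1, Lbm×1, lBM×1, lBm×1, lbM×1, lbm×1
LlBbMm×LlBbMm grid (8·8=64): LLBBMM=1 LLBBMm=2 LLBBmm=1 LLBbMM=2 LLBbMm=4 LLBbmm=2 LLbbMM=1 LLbbMm=2 LLbbmm=1 LlBBMM=2 LlBBMm=4 LlBBmm=2 LlBbMM=4 LlBbMm=8 LlBbmm=4 LlbbMM=2 LlbbMm=4 Llbbmm=2 llBBMM=1 llBBMm=2 llBBmm=1 llBbMM=2 llBbMm=4 llBbmm=2 llbbMM=1 llbbMm=2 llbbmm=1
L_ bb M_ hits 9/64; gcd=1; 9÷1/64÷1 = 9/64

P(L_ bb M_) = 9/64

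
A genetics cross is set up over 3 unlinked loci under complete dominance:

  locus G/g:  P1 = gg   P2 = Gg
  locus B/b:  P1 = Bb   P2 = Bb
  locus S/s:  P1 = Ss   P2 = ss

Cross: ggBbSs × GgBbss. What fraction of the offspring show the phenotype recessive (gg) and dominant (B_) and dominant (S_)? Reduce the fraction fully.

ggBbSs gametes: gBS×2, gBs×2, gbS×2, gbs×2
GgBbss gametes: GBs×2, Gbs×2, gBs×2, gbs×2
ggBbSs×GgBbss grid (8·8=64): GgBBSs=4 GgBBss=4 GgBbSs=8 GgBbss=8 GgbbSs=4 Ggbbss=4 ggBBSs=4 ggBBss=4 ggBbSs=8 ggBbss=8 ggbbSs=4 ggbbss=4
gg B_ S_ hits 12/64; gcd=4; 12÷4/64÷4 = 3/16

P(gg B_ S_) = 3/16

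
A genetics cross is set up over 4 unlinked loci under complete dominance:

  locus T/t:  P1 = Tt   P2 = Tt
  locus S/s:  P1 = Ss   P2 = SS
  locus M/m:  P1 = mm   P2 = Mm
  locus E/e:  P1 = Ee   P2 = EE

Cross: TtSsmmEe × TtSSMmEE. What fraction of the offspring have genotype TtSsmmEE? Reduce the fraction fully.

P(TtSsmmEE) = 1/16

TtSsmmEe gametes: TSmE×2, TSme×2, TsmE×2, Tsme×2, tSmE×2, tSme×2, tsmE×2, tsme×2
TtSSMmEE gametes: TSME×4, TSmE×4, tSME×4, tSmE×4
TtSsmmEe×TtSSMmEE grid (16·16=256): TTSSMmEE=8 TTSSMmEe=8 TTSSmmEE=8 TTSSmmEe=8 TTSsMmEE=8 TTSsMmEe=8 TTSsmmEE=8 TTSsmmEe=8 TtSSMmEE=16 TtSSMmEe=16 TtSSmmEE=16 TtSSmmEe=16 TtSsMmEE=16 TtSsMmEe=16 TtSsmmEE=16 TtSsmmEe=16 ttSSMmEE=8 ttSSMmEe=8 ttSSmmEE=8 ttSSmmEe=8 ttSsMmEE=8 ttSsMmEe=8 ttSsmmEE=8 ttSsmmEe=8
TtSsmmEE hits 16/256; gcd=16; 16÷16/256÷16 = 1/16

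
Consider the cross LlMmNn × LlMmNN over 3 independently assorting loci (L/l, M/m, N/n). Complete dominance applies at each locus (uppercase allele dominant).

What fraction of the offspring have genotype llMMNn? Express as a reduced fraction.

P(llMMNn) = 1/32

LlMmNn gametes: LMN×1, LMn×1, LmN×1, Lmn×1, lMN×1, lMn×1, lmN×1, lmn×1
LlMmNN gametes: LMN×2, LmN×2, lMN×2, lmN×2
LlMmNn×LlMmNN grid (8·8=64): LLMMNN=2 LLMMNn=2 LLMmNN=4 LLMmNn=4 LLmmNN=2 LLmmNn=2 LlMMNN=4 LlMMNn=4 LlMmNN=8 LlMmNn=8 LlmmNN=4 LlmmNn=4 llMMNN=2 llMMNn=2 llMmNN=4 llMmNn=4 llmmNN=2 llmmNn=2
llMMNn hits 2/64; gcd=2; 2÷2/64÷2 = 1/32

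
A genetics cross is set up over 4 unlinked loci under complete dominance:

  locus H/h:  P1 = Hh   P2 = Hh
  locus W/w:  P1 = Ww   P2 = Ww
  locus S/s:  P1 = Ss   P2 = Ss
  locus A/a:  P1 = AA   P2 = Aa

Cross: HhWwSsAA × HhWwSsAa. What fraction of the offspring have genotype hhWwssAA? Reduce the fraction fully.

HhWwSsAA gametes: HWSA×2, HWsA×2, HwSA×2, HwsA×2, hWSA×2, hWsA×2, hwSA×2, hwsA×2
HhWwSsAa gametes: HWSA×1, HWSa×1, HWsA×1, HWsa×1, HwSA×1, HwSa×1, HwsA×1, Hwsa×1, hWSA×1, hWSa×1, hWsA×1, hWsa×1, hwSA×1, hwSa×1, hwsA×1, hwsa×1
HhWwSsAA×HhWwSsAa grid (16·16=256): HHWWSSAA=2 HHWWSSAa=2 HHWWSsAA=4 HHWWSsAa=4 HHWWssAA=2 HHWWssAa=2 HHWwSSAA=4 HHWwSSAa=4 HHWwSsAA=8 HHWwSsAa=8 HHWwssAA=4 HHWwssAa=4 HHwwSSAA=2 HHwwSSAa=2 HHwwSsAA=4 HHwwSsAa=4 HHwwssAA=2 HHwwssAa=2 HhWWSSAA=4 HhWWSSAa=4 HhWWSsAA=8 HhWWSsAa=8 HhWWssAA=4 HhWWssAa=4 HhWwSSAA=8 HhWwSSAa=8 HhWwSsAA=16 HhWwSsAa=16 HhWwssAA=8 HhWwssAa=8 HhwwSSAA=4 HhwwSSAa=4 HhwwSsAA=8 HhwwSsAa=8 HhwwssAA=4 HhwwssAa=4 hhWWSSAA=2 hhWWSSAa=2 hhWWSsAA=4 hhWWSsAa=4 hhWWssAA=2 hhWWssAa=2 hhWwSSAA=4 hhWwSSAa=4 hhWwSsAA=8 hhWwSsAa=8 hhWwssAA=4 hhWwssAa=4 hhwwSSAA=2 hhwwSSAa=2 hhwwSsAA=4 hhwwSsAa=4 hhwwssAA=2 hhwwssAa=2
hhWwssAA hits 4/256; gcd=4; 4÷4/256÷4 = 1/64

P(hhWwssAA) = 1/64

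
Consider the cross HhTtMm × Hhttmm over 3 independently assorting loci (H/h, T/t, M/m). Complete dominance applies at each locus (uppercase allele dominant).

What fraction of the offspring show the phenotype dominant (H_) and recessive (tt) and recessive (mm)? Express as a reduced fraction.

HhTtMm gametes: HTM×1, HTm×1, HtM×1, Htm×1, hTM×1, hTm×1, htM×1, htm×1
Hhttmm gametes: Htm×4, htm×4
HhTtMm×Hhttmm grid (8·8=64): HHTtMm=4 HHTtmm=4 HHttMm=4 HHttmm=4 HhTtMm=8 HhTtmm=8 HhttMm=8 Hhttmm=8 hhTtMm=4 hhTtmm=4 hhttMm=4 hhttmm=4
H_ tt mm hits 12/64; gcd=4; 12÷4/64÷4 = 3/16

P(H_ tt mm) = 3/16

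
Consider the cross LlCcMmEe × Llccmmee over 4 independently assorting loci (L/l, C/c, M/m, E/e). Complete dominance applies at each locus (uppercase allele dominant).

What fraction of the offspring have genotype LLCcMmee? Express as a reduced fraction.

P(LLCcMmee) = 1/32

LlCcMmEe gametes: LCME×1, LCMe×1, LCmE×1, LCme×1, LcME×1, LcMe×1, LcmE×1, Lcme×1, lCME×1, lCMe×1, lCmE×1, lCme×1, lcME×1, lcMe×1, lcmE×1, lcme×1
Llccmmee gametes: Lcme×8, lcme×8
LlCcMmEe×Llccmmee grid (16·16=256): LLCcMmEe=8 LLCcMmee=8 LLCcmmEe=8 LLCcmmee=8 LLccMmEe=8 LLccMmee=8 LLccmmEe=8 LLccmmee=8 LlCcMmEe=16 LlCcMmee=16 LlCcmmEe=16 LlCcmmee=16 LlccMmEe=16 LlccMmee=16 LlccmmEe=16 Llccmmee=16 llCcMmEe=8 llCcMmee=8 llCcmmEe=8 llCcmmee=8 llccMmEe=8 llccMmee=8 llccmmEe=8 llccmmee=8
LLCcMmee hits 8/256; gcd=8; 8÷8/256÷8 = 1/32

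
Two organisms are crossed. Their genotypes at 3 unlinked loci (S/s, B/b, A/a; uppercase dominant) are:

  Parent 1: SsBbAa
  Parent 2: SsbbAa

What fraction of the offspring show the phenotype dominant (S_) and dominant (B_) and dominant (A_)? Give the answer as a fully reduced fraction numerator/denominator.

P(S_ B_ A_) = 9/32

SsBbAa gametes: SBA×1, SBa×1, SbA×1, Sba×1, sBA×1, sBa×1, sbA×1, sba×1
SsbbAa gametes: SbA×2, Sba×2, sbA×2, sba×2
SsBbAa×SsbbAa grid (8·8=64): SSBbAA=2 SSBbAa=4 SSBbaa=2 SSbbAA=2 SSbbAa=4 SSbbaa=2 SsBbAA=4 SsBbAa=8 SsBbaa=4 SsbbAA=4 SsbbAa=8 Ssbbaa=4 ssBbAA=2 ssBbAa=4 ssBbaa=2 ssbbAA=2 ssbbAa=4 ssbbaa=2
S_ B_ A_ hits 18/64; gcd=2; 18÷2/64÷2 = 9/32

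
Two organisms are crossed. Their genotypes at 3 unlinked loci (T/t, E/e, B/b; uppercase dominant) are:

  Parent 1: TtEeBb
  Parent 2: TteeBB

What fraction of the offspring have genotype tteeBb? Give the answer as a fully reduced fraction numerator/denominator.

TtEeBb gametes: TEB×1, TEb×1, TeB×1, Teb×1, tEB×1, tEb×1, teB×1, teb×1
TteeBB gametes: TeB×4, teB×4
TtEeBb×TteeBB grid (8·8=64): TTEeBB=4 TTEeBb=4 TTeeBB=4 TTeeBb=4 TtEeBB=8 TtEeBb=8 TteeBB=8 TteeBb=8 ttEeBB=4 ttEeBb=4 tteeBB=4 tteeBb=4
tteeBb hits 4/64; gcd=4; 4÷4/64÷4 = 1/16

P(tteeBb) = 1/16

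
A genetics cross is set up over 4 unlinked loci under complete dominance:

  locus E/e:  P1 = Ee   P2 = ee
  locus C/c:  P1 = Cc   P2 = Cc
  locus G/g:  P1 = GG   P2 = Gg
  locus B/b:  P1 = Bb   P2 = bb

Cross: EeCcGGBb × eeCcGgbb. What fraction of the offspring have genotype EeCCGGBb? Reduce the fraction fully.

EeCcGGBb gametes: ECGB×2, ECGb×2, EcGB×2, EcGb×2, eCGB×2, eCGb×2, ecGB×2, ecGb×2
eeCcGgbb gametes: eCGb×4, eCgb×4, ecGb×4, ecgb×4
EeCcGGBb×eeCcGgbb grid (16·16=256): EeCCGGBb=8 EeCCGGbb=8 EeCCGgBb=8 EeCCGgbb=8 EeCcGGBb=16 EeCcGGbb=16 EeCcGgBb=16 EeCcGgbb=16 EeccGGBb=8 EeccGGbb=8 EeccGgBb=8 EeccGgbb=8 eeCCGGBb=8 eeCCGGbb=8 eeCCGgBb=8 eeCCGgbb=8 eeCcGGBb=16 eeCcGGbb=16 eeCcGgBb=16 eeCcGgbb=16 eeccGGBb=8 eeccGGbb=8 eeccGgBb=8 eeccGgbb=8
EeCCGGBb hits 8/256; gcd=8; 8÷8/256÷8 = 1/32

P(EeCCGGBb) = 1/32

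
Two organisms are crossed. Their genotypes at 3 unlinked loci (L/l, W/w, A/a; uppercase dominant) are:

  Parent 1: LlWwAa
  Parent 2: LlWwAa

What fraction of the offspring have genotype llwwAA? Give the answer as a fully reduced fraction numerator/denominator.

LlWwAa gametes: LWA×1, LWa×1, LwA×1, Lwa×1, lWA×1, lWa×1, lwA×1, lwa×1
LlWwAa gametes: LWA×1, LWa×1, LwA×1, Lwa×1, lWA×1, lWa×1, lwA×1, lwa×1
LlWwAa×LlWwAa grid (8·8=64): LLWWAA=1 LLWWAa=2 LLWWaa=1 LLWwAA=2 LLWwAa=4 LLWwaa=2 LLwwAA=1 LLwwAa=2 LLwwaa=1 LlWWAA=2 LlWWAa=4 LlWWaa=2 LlWwAA=4 LlWwAa=8 LlWwaa=4 LlwwAA=2 LlwwAa=4 Llwwaa=2 llWWAA=1 llWWAa=2 llWWaa=1 llWwAA=2 llWwAa=4 llWwaa=2 llwwAA=1 llwwAa=2 llwwaa=1
llwwAA hits 1/64; gcd=1; 1÷1/64÷1 = 1/64

P(llwwAA) = 1/64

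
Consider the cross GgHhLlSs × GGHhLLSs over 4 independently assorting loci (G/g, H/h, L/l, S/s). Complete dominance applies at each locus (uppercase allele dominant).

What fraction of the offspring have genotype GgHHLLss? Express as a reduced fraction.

GgHhLlSs gametes: GHLS×1, GHLs×1, GHlS×1, GHls×1, GhLS×1, GhLs×1, GhlS×1, Ghls×1, gHLS×1, gHLs×1, gHlS×1, gHls×1, ghLS×1, ghLs×1, ghlS×1, ghls×1
GGHhLLSs gametes: GHLS×4, GHLs×4, GhLS×4, GhLs×4
GgHhLlSs×GGHhLLSs grid (16·16=256): GGHHLLSS=4 GGHHLLSs=8 GGHHLLss=4 GGHHLlSS=4 GGHHLlSs=8 GGHHLlss=4 GGHhLLSS=8 GGHhLLSs=16 GGHhLLss=8 GGHhLlSS=8 GGHhLlSs=16 GGHhLlss=8 GGhhLLSS=4 GGhhLLSs=8 GGhhLLss=4 GGhhLlSS=4 GGhhLlSs=8 GGhhLlss=4 GgHHLLSS=4 GgHHLLSs=8 GgHHLLss=4 GgHHLlSS=4 GgHHLlSs=8 GgHHLlss=4 GgHhLLSS=8 GgHhLLSs=16 GgHhLLss=8 GgHhLlSS=8 GgHhLlSs=16 GgHhLlss=8 GghhLLSS=4 GghhLLSs=8 GghhLLss=4 GghhLlSS=4 GghhLlSs=8 GghhLlss=4
GgHHLLss hits 4/256; gcd=4; 4÷4/256÷4 = 1/64

P(GgHHLLss) = 1/64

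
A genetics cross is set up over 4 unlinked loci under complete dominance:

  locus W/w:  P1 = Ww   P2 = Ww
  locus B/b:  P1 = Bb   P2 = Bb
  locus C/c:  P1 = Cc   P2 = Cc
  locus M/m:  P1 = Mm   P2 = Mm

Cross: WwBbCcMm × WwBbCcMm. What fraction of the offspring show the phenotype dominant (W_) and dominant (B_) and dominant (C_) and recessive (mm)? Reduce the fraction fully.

P(W_ B_ C_ mm) = 27/256

WwBbCcMm gametes: WBCM×1, WBCm×1, WBcM×1, WBcm×1, WbCM×1, WbCm×1, WbcM×1, Wbcm×1, wBCM×1, wBCm×1, wBcM×1, wBcm×1, wbCM×1, wbCm×1, wbcM×1, wbcm×1
WwBbCcMm gametes: WBCM×1, WBCm×1, WBcM×1, WBcm×1, WbCM×1, WbCm×1, WbcM×1, Wbcm×1, wBCM×1, wBCm×1, wBcM×1, wBcm×1, wbCM×1, wbCm×1, wbcM×1, wbcm×1
WwBbCcMm×WwBbCcMm grid (16·16=256): WWBBCCMM=1 WWBBCCMm=2 WWBBCCmm=1 WWBBCcMM=2 WWBBCcMm=4 WWBBCcmm=2 WWBBccMM=1 WWBBccMm=2 WWBBccmm=1 WWBbCCMM=2 WWBbCCMm=4 WWBbCCmm=2 WWBbCcMM=4 WWBbCcMm=8 WWBbCcmm=4 WWBbccMM=2 WWBbccMm=4 WWBbccmm=2 WWbbCCMM=1 WWbbCCMm=2 WWbbCCmm=1 WWbbCcMM=2 WWbbCcMm=4 WWbbCcmm=2 WWbbccMM=1 WWbbccMm=2 WWbbccmm=1 WwBBCCMM=2 WwBBCCMm=4 WwBBCCmm=2 WwBBCcMM=4 WwBBCcMm=8 WwBBCcmm=4 WwBBccMM=2 WwBBccMm=4 WwBBccmm=2 WwBbCCMM=4 WwBbCCMm=8 WwBbCCmm=4 WwBbCcMM=8 WwBbCcMm=16 WwBbCcmm=8 WwBbccMM=4 WwBbccMm=8 WwBbccmm=4 WwbbCCMM=2 WwbbCCMm=4 WwbbCCmm=2 WwbbCcMM=4 WwbbCcMm=8 WwbbCcmm=4 WwbbccMM=2 WwbbccMm=4 Wwbbccmm=2 wwBBCCMM=1 wwBBCCMm=2 wwBBCCmm=1 wwBBCcMM=2 wwBBCcMm=4 wwBBCcmm=2 wwBBccMM=1 wwBBccMm=2 wwBBccmm=1 wwBbCCMM=2 wwBbCCMm=4 wwBbCCmm=2 wwBbCcMM=4 wwBbCcMm=8 wwBbCcmm=4 wwBbccMM=2 wwBbccMm=4 wwBbccmm=2 wwbbCCMM=1 wwbbCCMm=2 wwbbCCmm=1 wwbbCcMM=2 wwbbCcMm=4 wwbbCcmm=2 wwbbccMM=1 wwbbccMm=2 wwbbccmm=1
W_ B_ C_ mm hits 27/256; gcd=1; 27÷1/256÷1 = 27/256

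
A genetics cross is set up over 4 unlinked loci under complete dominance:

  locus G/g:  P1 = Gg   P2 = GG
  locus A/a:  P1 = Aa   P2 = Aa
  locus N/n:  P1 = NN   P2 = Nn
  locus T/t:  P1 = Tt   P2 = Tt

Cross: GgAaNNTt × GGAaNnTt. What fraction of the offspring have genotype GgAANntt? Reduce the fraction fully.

P(GgAANntt) = 1/64

GgAaNNTt gametes: GANT×2, GANt×2, GaNT×2, GaNt×2, gANT×2, gANt×2, gaNT×2, gaNt×2
GGAaNnTt gametes: GANT×2, GANt×2, GAnT×2, GAnt×2, GaNT×2, GaNt×2, GanT×2, Gant×2
GgAaNNTt×GGAaNnTt grid (16·16=256): GGAANNTT=4 GGAANNTt=8 GGAANNtt=4 GGAANnTT=4 GGAANnTt=8 GGAANntt=4 GGAaNNTT=8 GGAaNNTt=16 GGAaNNtt=8 GGAaNnTT=8 GGAaNnTt=16 GGAaNntt=8 GGaaNNTT=4 GGaaNNTt=8 GGaaNNtt=4 GGaaNnTT=4 GGaaNnTt=8 GGaaNntt=4 GgAANNTT=4 GgAANNTt=8 GgAANNtt=4 GgAANnTT=4 GgAANnTt=8 GgAANntt=4 GgAaNNTT=8 GgAaNNTt=16 GgAaNNtt=8 GgAaNnTT=8 GgAaNnTt=16 GgAaNntt=8 GgaaNNTT=4 GgaaNNTt=8 GgaaNNtt=4 GgaaNnTT=4 GgaaNnTt=8 GgaaNntt=4
GgAANntt hits 4/256; gcd=4; 4÷4/256÷4 = 1/64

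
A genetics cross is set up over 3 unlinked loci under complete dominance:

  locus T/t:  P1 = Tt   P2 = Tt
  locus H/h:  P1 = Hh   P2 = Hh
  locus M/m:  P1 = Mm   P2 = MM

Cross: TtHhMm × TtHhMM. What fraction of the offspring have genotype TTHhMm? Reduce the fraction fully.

P(TTHhMm) = 1/16

TtHhMm gametes: THM×1, THm×1, ThM×1, Thm×1, tHM×1, tHm×1, thM×1, thm×1
TtHhMM gametes: THM×2, ThM×2, tHM×2, thM×2
TtHhMm×TtHhMM grid (8·8=64): TTHHMM=2 TTHHMm=2 TTHhMM=4 TTHhMm=4 TThhMM=2 TThhMm=2 TtHHMM=4 TtHHMm=4 TtHhMM=8 TtHhMm=8 TthhMM=4 TthhMm=4 ttHHMM=2 ttHHMm=2 ttHhMM=4 ttHhMm=4 tthhMM=2 tthhMm=2
TTHhMm hits 4/64; gcd=4; 4÷4/64÷4 = 1/16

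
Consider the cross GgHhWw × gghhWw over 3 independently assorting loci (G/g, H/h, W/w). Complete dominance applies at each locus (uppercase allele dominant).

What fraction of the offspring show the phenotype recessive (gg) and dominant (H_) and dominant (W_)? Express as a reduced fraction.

P(gg H_ W_) = 3/16

GgHhWw gametes: GHW×1, GHw×1, GhW×1, Ghw×1, gHW×1, gHw×1, ghW×1, ghw×1
gghhWw gametes: ghW×4, ghw×4
GgHhWw×gghhWw grid (8·8=64): GgHhWW=4 GgHhWw=8 GgHhww=4 GghhWW=4 GghhWw=8 Gghhww=4 ggHhWW=4 ggHhWw=8 ggHhww=4 gghhWW=4 gghhWw=8 gghhww=4
gg H_ W_ hits 12/64; gcd=4; 12÷4/64÷4 = 3/16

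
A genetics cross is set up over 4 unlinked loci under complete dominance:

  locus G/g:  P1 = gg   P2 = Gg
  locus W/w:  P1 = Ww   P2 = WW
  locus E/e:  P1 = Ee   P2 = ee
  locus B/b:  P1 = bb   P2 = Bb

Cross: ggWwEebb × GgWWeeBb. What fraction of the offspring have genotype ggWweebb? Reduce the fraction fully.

ggWwEebb gametes: gWEb×4, gWeb×4, gwEb×4, gweb×4
GgWWeeBb gametes: GWeB×4, GWeb×4, gWeB×4, gWeb×4
ggWwEebb×GgWWeeBb grid (16·16=256): GgWWEeBb=16 GgWWEebb=16 GgWWeeBb=16 GgWWeebb=16 GgWwEeBb=16 GgWwEebb=16 GgWweeBb=16 GgWweebb=16 ggWWEeBb=16 ggWWEebb=16 ggWWeeBb=16 ggWWeebb=16 ggWwEeBb=16 ggWwEebb=16 ggWweeBb=16 ggWweebb=16
ggWweebb hits 16/256; gcd=16; 16÷16/256÷16 = 1/16

P(ggWweebb) = 1/16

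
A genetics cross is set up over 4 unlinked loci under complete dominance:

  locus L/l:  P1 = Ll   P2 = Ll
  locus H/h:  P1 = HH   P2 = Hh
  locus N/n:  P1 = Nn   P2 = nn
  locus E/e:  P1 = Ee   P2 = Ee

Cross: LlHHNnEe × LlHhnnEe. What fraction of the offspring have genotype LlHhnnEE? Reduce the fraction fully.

P(LlHhnnEE) = 1/32

LlHHNnEe gametes: LHNE×2, LHNe×2, LHnE×2, LHne×2, lHNE×2, lHNe×2, lHnE×2, lHne×2
LlHhnnEe gametes: LHnE×2, LHne×2, LhnE×2, Lhne×2, lHnE×2, lHne×2, lhnE×2, lhne×2
LlHHNnEe×LlHhnnEe grid (16·16=256): LLHHNnEE=4 LLHHNnEe=8 LLHHNnee=4 LLHHnnEE=4 LLHHnnEe=8 LLHHnnee=4 LLHhNnEE=4 LLHhNnEe=8 LLHhNnee=4 LLHhnnEE=4 LLHhnnEe=8 LLHhnnee=4 LlHHNnEE=8 LlHHNnEe=16 LlHHNnee=8 LlHHnnEE=8 LlHHnnEe=16 LlHHnnee=8 LlHhNnEE=8 LlHhNnEe=16 LlHhNnee=8 LlHhnnEE=8 LlHhnnEe=16 LlHhnnee=8 llHHNnEE=4 llHHNnEe=8 llHHNnee=4 llHHnnEE=4 llHHnnEe=8 llHHnnee=4 llHhNnEE=4 llHhNnEe=8 llHhNnee=4 llHhnnEE=4 llHhnnEe=8 llHhnnee=4
LlHhnnEE hits 8/256; gcd=8; 8÷8/256÷8 = 1/32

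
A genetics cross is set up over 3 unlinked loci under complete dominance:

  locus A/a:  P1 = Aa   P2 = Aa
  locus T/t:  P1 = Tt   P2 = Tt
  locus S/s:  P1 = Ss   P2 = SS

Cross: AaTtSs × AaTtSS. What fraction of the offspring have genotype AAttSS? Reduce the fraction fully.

AaTtSs gametes: ATS×1, ATs×1, AtS×1, Ats×1, aTS×1, aTs×1, atS×1, ats×1
AaTtSS gametes: ATS×2, AtS×2, aTS×2, atS×2
AaTtSs×AaTtSS grid (8·8=64): AATTSS=2 AATTSs=2 AATtSS=4 AATtSs=4 AAttSS=2 AAttSs=2 AaTTSS=4 AaTTSs=4 AaTtSS=8 AaTtSs=8 AattSS=4 AattSs=4 aaTTSS=2 aaTTSs=2 aaTtSS=4 aaTtSs=4 aattSS=2 aattSs=2
AAttSS hits 2/64; gcd=2; 2÷2/64÷2 = 1/32

P(AAttSS) = 1/32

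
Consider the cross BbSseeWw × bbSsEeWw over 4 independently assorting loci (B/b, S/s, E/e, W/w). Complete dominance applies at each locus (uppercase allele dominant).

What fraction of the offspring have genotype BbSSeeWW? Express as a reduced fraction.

BbSseeWw gametes: BSeW×2, BSew×2, BseW×2, Bsew×2, bSeW×2, bSew×2, bseW×2, bsew×2
bbSsEeWw gametes: bSEW×2, bSEw×2, bSeW×2, bSew×2, bsEW×2, bsEw×2, bseW×2, bsew×2
BbSseeWw×bbSsEeWw grid (16·16=256): BbSSEeWW=4 BbSSEeWw=8 BbSSEeww=4 BbSSeeWW=4 BbSSeeWw=8 BbSSeeww=4 BbSsEeWW=8 BbSsEeWw=16 BbSsEeww=8 BbSseeWW=8 BbSseeWw=16 BbSseeww=8 BbssEeWW=4 BbssEeWw=8 BbssEeww=4 BbsseeWW=4 BbsseeWw=8 Bbsseeww=4 bbSSEeWW=4 bbSSEeWw=8 bbSSEeww=4 bbSSeeWW=4 bbSSeeWw=8 bbSSeeww=4 bbSsEeWW=8 bbSsEeWw=16 bbSsEeww=8 bbSseeWW=8 bbSseeWw=16 bbSseeww=8 bbssEeWW=4 bbssEeWw=8 bbssEeww=4 bbsseeWW=4 bbsseeWw=8 bbsseeww=4
BbSSeeWW hits 4/256; gcd=4; 4÷4/256÷4 = 1/64

P(BbSSeeWW) = 1/64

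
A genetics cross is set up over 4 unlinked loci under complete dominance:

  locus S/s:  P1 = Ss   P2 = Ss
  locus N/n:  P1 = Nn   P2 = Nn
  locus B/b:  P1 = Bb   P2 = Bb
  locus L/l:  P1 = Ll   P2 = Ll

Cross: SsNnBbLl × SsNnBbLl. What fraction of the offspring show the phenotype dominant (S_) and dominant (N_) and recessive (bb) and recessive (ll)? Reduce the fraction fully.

P(S_ N_ bb ll) = 9/256

SsNnBbLl gametes: SNBL×1, SNBl×1, SNbL×1, SNbl×1, SnBL×1, SnBl×1, SnbL×1, Snbl×1, sNBL×1, sNBl×1, sNbL×1, sNbl×1, snBL×1, snBl×1, snbL×1, snbl×1
SsNnBbLl gametes: SNBL×1, SNBl×1, SNbL×1, SNbl×1, SnBL×1, SnBl×1, SnbL×1, Snbl×1, sNBL×1, sNBl×1, sNbL×1, sNbl×1, snBL×1, snBl×1, snbL×1, snbl×1
SsNnBbLl×SsNnBbLl grid (16·16=256): SSNNBBLL=1 SSNNBBLl=2 SSNNBBll=1 SSNNBbLL=2 SSNNBbLl=4 SSNNBbll=2 SSNNbbLL=1 SSNNbbLl=2 SSNNbbll=1 SSNnBBLL=2 SSNnBBLl=4 SSNnBBll=2 SSNnBbLL=4 SSNnBbLl=8 SSNnBbll=4 SSNnbbLL=2 SSNnbbLl=4 SSNnbbll=2 SSnnBBLL=1 SSnnBBLl=2 SSnnBBll=1 SSnnBbLL=2 SSnnBbLl=4 SSnnBbll=2 SSnnbbLL=1 SSnnbbLl=2 SSnnbbll=1 SsNNBBLL=2 SsNNBBLl=4 SsNNBBll=2 SsNNBbLL=4 SsNNBbLl=8 SsNNBbll=4 SsNNbbLL=2 SsNNbbLl=4 SsNNbbll=2 SsNnBBLL=4 SsNnBBLl=8 SsNnBBll=4 SsNnBbLL=8 SsNnBbLl=16 SsNnBbll=8 SsNnbbLL=4 SsNnbbLl=8 SsNnbbll=4 SsnnBBLL=2 SsnnBBLl=4 SsnnBBll=2 SsnnBbLL=4 SsnnBbLl=8 SsnnBbll=4 SsnnbbLL=2 SsnnbbLl=4 Ssnnbbll=2 ssNNBBLL=1 ssNNBBLl=2 ssNNBBll=1 ssNNBbLL=2 ssNNBbLl=4 ssNNBbll=2 ssNNbbLL=1 ssNNbbLl=2 ssNNbbll=1 ssNnBBLL=2 ssNnBBLl=4 ssNnBBll=2 ssNnBbLL=4 ssNnBbLl=8 ssNnBbll=4 ssNnbbLL=2 ssNnbbLl=4 ssNnbbll=2 ssnnBBLL=1 ssnnBBLl=2 ssnnBBll=1 ssnnBbLL=2 ssnnBbLl=4 ssnnBbll=2 ssnnbbLL=1 ssnnbbLl=2 ssnnbbll=1
S_ N_ bb ll hits 9/256; gcd=1; 9÷1/256÷1 = 9/256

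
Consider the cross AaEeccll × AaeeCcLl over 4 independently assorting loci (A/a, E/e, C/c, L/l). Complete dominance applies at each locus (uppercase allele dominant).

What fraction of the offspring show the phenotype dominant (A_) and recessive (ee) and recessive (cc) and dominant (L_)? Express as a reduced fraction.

AaEeccll gametes: AEcl×4, Aecl×4, aEcl×4, aecl×4
AaeeCcLl gametes: AeCL×2, AeCl×2, AecL×2, Aecl×2, aeCL×2, aeCl×2, aecL×2, aecl×2
AaEeccll×AaeeCcLl grid (16·16=256): AAEeCcLl=8 AAEeCcll=8 AAEeccLl=8 AAEeccll=8 AAeeCcLl=8 AAeeCcll=8 AAeeccLl=8 AAeeccll=8 AaEeCcLl=16 AaEeCcll=16 AaEeccLl=16 AaEeccll=16 AaeeCcLl=16 AaeeCcll=16 AaeeccLl=16 Aaeeccll=16 aaEeCcLl=8 aaEeCcll=8 aaEeccLl=8 aaEeccll=8 aaeeCcLl=8 aaeeCcll=8 aaeeccLl=8 aaeeccll=8
A_ ee cc L_ hits 24/256; gcd=8; 24÷8/256÷8 = 3/32

P(A_ ee cc L_) = 3/32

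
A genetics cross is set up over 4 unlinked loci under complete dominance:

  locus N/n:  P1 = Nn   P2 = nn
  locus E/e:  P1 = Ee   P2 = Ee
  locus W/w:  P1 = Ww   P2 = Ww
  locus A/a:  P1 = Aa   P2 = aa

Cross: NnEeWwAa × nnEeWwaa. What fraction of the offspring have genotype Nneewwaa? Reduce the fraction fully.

NnEeWwAa gametes: NEWA×1, NEWa×1, NEwA×1, NEwa×1, NeWA×1, NeWa×1, NewA×1, Newa×1, nEWA×1, nEWa×1, nEwA×1, nEwa×1, neWA×1, neWa×1, newA×1, newa×1
nnEeWwaa gametes: nEWa×4, nEwa×4, neWa×4, newa×4
NnEeWwAa×nnEeWwaa grid (16·16=256): NnEEWWAa=4 NnEEWWaa=4 NnEEWwAa=8 NnEEWwaa=8 NnEEwwAa=4 NnEEwwaa=4 NnEeWWAa=8 NnEeWWaa=8 NnEeWwAa=16 NnEeWwaa=16 NnEewwAa=8 NnEewwaa=8 NneeWWAa=4 NneeWWaa=4 NneeWwAa=8 NneeWwaa=8 NneewwAa=4 Nneewwaa=4 nnEEWWAa=4 nnEEWWaa=4 nnEEWwAa=8 nnEEWwaa=8 nnEEwwAa=4 nnEEwwaa=4 nnEeWWAa=8 nnEeWWaa=8 nnEeWwAa=16 nnEeWwaa=16 nnEewwAa=8 nnEewwaa=8 nneeWWAa=4 nneeWWaa=4 nneeWwAa=8 nneeWwaa=8 nneewwAa=4 nneewwaa=4
Nneewwaa hits 4/256; gcd=4; 4÷4/256÷4 = 1/64

P(Nneewwaa) = 1/64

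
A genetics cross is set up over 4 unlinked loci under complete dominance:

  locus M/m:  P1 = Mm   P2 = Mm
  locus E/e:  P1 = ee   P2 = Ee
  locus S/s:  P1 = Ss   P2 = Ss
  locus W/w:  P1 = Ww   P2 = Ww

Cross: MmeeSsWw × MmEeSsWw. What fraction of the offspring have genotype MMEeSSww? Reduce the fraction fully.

P(MMEeSSww) = 1/128

MmeeSsWw gametes: MeSW×2, MeSw×2, MesW×2, Mesw×2, meSW×2, meSw×2, mesW×2, mesw×2
MmEeSsWw gametes: MESW×1, MESw×1, MEsW×1, MEsw×1, MeSW×1, MeSw×1, MesW×1, Mesw×1, mESW×1, mESw×1, mEsW×1, mEsw×1, meSW×1, meSw×1, mesW×1, mesw×1
MmeeSsWw×MmEeSsWw grid (16·16=256): MMEeSSWW=2 MMEeSSWw=4 MMEeSSww=2 MMEeSsWW=4 MMEeSsWw=8 MMEeSsww=4 MMEessWW=2 MMEessWw=4 MMEessww=2 MMeeSSWW=2 MMeeSSWw=4 MMeeSSww=2 MMeeSsWW=4 MMeeSsWw=8 MMeeSsww=4 MMeessWW=2 MMeessWw=4 MMeessww=2 MmEeSSWW=4 MmEeSSWw=8 MmEeSSww=4 MmEeSsWW=8 MmEeSsWw=16 MmEeSsww=8 MmEessWW=4 MmEessWw=8 MmEessww=4 MmeeSSWW=4 MmeeSSWw=8 MmeeSSww=4 MmeeSsWW=8 MmeeSsWw=16 MmeeSsww=8 MmeessWW=4 MmeessWw=8 Mmeessww=4 mmEeSSWW=2 mmEeSSWw=4 mmEeSSww=2 mmEeSsWW=4 mmEeSsWw=8 mmEeSsww=4 mmEessWW=2 mmEessWw=4 mmEessww=2 mmeeSSWW=2 mmeeSSWw=4 mmeeSSww=2 mmeeSsWW=4 mmeeSsWw=8 mmeeSsww=4 mmeessWW=2 mmeessWw=4 mmeessww=2
MMEeSSww hits 2/256; gcd=2; 2÷2/256÷2 = 1/128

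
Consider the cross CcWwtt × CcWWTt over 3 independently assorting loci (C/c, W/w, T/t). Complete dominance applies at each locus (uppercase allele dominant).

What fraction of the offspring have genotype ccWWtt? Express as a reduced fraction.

CcWwtt gametes: CWt×2, Cwt×2, cWt×2, cwt×2
CcWWTt gametes: CWT×2, CWt×2, cWT×2, cWt×2
CcWwtt×CcWWTt grid (8·8=64): CCWWTt=4 CCWWtt=4 CCWwTt=4 CCWwtt=4 CcWWTt=8 CcWWtt=8 CcWwTt=8 CcWwtt=8 ccWWTt=4 ccWWtt=4 ccWwTt=4 ccWwtt=4
ccWWtt hits 4/64; gcd=4; 4÷4/64÷4 = 1/16

P(ccWWtt) = 1/16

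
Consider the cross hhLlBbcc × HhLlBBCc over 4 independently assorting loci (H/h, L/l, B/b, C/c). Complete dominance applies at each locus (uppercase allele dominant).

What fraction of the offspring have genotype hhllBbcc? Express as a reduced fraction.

hhLlBbcc gametes: hLBc×4, hLbc×4, hlBc×4, hlbc×4
HhLlBBCc gametes: HLBC×2, HLBc×2, HlBC×2, HlBc×2, hLBC×2, hLBc×2, hlBC×2, hlBc×2
hhLlBbcc×HhLlBBCc grid (16·16=256): HhLLBBCc=8 HhLLBBcc=8 HhLLBbCc=8 HhLLBbcc=8 HhLlBBCc=16 HhLlBBcc=16 HhLlBbCc=16 HhLlBbcc=16 HhllBBCc=8 HhllBBcc=8 HhllBbCc=8 HhllBbcc=8 hhLLBBCc=8 hhLLBBcc=8 hhLLBbCc=8 hhLLBbcc=8 hhLlBBCc=16 hhLlBBcc=16 hhLlBbCc=16 hhLlBbcc=16 hhllBBCc=8 hhllBBcc=8 hhllBbCc=8 hhllBbcc=8
hhllBbcc hits 8/256; gcd=8; 8÷8/256÷8 = 1/32

P(hhllBbcc) = 1/32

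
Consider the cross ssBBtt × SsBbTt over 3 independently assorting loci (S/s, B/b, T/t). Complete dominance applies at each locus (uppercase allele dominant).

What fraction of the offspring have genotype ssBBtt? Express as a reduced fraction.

P(ssBBtt) = 1/8

ssBBtt gametes: sBt×8
SsBbTt gametes: SBT×1, SBt×1, SbT×1, Sbt×1, sBT×1, sBt×1, sbT×1, sbt×1
ssBBtt×SsBbTt grid (8·8=64): SsBBTt=8 SsBBtt=8 SsBbTt=8 SsBbtt=8 ssBBTt=8 ssBBtt=8 ssBbTt=8 ssBbtt=8
ssBBtt hits 8/64; gcd=8; 8÷8/64÷8 = 1/8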